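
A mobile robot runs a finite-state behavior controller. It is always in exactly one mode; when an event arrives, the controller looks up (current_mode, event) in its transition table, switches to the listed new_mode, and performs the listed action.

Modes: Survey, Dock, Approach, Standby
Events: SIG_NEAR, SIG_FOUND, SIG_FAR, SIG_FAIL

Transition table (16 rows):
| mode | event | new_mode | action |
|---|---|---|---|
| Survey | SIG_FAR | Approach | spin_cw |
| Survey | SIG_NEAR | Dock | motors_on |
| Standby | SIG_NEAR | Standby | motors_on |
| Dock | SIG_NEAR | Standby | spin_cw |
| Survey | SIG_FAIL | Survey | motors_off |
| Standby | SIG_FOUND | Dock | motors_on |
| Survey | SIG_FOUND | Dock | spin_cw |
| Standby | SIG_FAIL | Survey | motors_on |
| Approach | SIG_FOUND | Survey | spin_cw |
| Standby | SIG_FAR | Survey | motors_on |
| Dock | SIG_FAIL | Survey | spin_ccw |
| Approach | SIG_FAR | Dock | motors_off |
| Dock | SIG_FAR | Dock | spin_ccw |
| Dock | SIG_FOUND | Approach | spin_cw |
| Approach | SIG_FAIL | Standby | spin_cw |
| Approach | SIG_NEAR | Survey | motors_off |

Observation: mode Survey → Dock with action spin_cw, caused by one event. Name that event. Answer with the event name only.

SIG_FOUND

try SIG_NEAR: (Survey, SIG_NEAR) → (Dock, motors_on)
try SIG_FOUND: (Survey, SIG_FOUND) → (Dock, spin_cw)  ← matches
try SIG_FAR: (Survey, SIG_FAR) → (Approach, spin_cw)
try SIG_FAIL: (Survey, SIG_FAIL) → (Survey, motors_off)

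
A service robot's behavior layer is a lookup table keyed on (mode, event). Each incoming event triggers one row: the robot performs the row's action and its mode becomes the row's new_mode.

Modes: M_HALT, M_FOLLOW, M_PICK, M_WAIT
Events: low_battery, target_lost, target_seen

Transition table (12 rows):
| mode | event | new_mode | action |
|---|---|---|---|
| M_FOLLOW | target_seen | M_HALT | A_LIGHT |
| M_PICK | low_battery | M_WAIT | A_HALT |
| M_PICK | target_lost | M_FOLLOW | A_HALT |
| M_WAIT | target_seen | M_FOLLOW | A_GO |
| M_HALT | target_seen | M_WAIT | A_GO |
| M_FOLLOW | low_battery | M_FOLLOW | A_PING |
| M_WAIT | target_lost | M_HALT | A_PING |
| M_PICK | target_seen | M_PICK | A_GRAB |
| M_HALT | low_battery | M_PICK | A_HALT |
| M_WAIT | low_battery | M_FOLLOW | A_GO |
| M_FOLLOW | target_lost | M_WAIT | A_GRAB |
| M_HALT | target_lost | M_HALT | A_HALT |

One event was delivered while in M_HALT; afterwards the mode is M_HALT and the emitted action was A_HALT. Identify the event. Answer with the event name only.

target_lost

try low_battery: (M_HALT, low_battery) → (M_PICK, A_HALT)
try target_lost: (M_HALT, target_lost) → (M_HALT, A_HALT)  ← matches
try target_seen: (M_HALT, target_seen) → (M_WAIT, A_GO)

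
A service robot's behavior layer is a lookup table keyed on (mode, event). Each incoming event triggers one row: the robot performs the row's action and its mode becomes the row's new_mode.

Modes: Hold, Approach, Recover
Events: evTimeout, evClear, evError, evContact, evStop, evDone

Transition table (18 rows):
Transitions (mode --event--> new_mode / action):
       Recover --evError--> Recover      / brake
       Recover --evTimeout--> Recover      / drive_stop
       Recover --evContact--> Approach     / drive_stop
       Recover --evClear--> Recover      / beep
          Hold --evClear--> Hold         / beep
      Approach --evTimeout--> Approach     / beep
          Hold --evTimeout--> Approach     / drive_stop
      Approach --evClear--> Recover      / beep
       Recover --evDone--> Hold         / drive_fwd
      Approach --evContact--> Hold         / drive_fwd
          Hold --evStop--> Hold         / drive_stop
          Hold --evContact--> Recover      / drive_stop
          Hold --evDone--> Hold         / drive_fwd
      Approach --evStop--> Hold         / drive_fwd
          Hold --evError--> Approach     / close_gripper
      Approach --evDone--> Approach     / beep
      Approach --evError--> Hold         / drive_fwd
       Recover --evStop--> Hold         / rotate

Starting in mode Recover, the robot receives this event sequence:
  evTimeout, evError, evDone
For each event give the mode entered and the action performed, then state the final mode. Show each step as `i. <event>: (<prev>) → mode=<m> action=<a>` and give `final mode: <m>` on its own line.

1. evTimeout: (Recover) → mode=Recover action=drive_stop
2. evError: (Recover) → mode=Recover action=brake
3. evDone: (Recover) → mode=Hold action=drive_fwd

final mode: Hold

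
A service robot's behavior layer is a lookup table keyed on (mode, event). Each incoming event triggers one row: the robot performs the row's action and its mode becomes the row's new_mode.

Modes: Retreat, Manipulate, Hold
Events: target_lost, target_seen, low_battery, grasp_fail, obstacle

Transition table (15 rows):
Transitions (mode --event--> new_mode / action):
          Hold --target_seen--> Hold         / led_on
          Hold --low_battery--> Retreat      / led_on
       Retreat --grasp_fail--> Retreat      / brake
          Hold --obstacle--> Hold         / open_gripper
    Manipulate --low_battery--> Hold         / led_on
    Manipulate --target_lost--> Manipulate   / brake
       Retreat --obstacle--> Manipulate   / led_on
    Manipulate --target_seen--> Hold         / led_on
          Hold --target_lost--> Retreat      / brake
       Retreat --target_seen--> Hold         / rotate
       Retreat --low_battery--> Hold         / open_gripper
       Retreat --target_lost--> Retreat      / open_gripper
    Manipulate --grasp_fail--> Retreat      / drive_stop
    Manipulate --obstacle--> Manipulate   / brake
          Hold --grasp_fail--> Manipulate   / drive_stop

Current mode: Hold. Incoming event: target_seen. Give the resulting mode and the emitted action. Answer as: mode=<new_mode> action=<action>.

current mode = Hold; filter table to that mode:
  (Hold, target_seen) → (Hold, led_on)  ← event matches
  (Hold, low_battery) → (Retreat, led_on)
  (Hold, obstacle) → (Hold, open_gripper)
  (Hold, target_lost) → (Retreat, brake)
  (Hold, grasp_fail) → (Manipulate, drive_stop)
event = target_seen selects (Hold, led_on)

mode=Hold action=led_on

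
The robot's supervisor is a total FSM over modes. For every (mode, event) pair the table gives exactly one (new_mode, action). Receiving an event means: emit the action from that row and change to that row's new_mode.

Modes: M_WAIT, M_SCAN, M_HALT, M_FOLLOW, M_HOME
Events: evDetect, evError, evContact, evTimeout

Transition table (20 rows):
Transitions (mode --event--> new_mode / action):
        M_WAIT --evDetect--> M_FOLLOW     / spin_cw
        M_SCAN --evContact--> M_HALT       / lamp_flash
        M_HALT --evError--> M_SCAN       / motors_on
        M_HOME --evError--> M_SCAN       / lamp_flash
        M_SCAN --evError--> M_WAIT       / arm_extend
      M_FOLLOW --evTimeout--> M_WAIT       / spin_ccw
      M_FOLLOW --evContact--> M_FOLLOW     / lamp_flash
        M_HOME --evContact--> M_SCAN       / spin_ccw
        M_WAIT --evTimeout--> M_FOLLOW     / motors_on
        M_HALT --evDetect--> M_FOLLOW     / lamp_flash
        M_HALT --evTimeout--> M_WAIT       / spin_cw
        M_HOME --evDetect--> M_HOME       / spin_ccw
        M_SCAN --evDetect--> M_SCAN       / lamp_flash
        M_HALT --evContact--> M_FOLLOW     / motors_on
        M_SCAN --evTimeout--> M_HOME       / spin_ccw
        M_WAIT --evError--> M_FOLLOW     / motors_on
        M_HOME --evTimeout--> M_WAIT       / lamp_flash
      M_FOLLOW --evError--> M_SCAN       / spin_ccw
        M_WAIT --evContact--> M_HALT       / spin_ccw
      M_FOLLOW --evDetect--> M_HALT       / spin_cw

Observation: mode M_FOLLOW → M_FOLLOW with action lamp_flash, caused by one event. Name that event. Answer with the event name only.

evContact

try evDetect: (M_FOLLOW, evDetect) → (M_HALT, spin_cw)
try evError: (M_FOLLOW, evError) → (M_SCAN, spin_ccw)
try evContact: (M_FOLLOW, evContact) → (M_FOLLOW, lamp_flash)  ← matches
try evTimeout: (M_FOLLOW, evTimeout) → (M_WAIT, spin_ccw)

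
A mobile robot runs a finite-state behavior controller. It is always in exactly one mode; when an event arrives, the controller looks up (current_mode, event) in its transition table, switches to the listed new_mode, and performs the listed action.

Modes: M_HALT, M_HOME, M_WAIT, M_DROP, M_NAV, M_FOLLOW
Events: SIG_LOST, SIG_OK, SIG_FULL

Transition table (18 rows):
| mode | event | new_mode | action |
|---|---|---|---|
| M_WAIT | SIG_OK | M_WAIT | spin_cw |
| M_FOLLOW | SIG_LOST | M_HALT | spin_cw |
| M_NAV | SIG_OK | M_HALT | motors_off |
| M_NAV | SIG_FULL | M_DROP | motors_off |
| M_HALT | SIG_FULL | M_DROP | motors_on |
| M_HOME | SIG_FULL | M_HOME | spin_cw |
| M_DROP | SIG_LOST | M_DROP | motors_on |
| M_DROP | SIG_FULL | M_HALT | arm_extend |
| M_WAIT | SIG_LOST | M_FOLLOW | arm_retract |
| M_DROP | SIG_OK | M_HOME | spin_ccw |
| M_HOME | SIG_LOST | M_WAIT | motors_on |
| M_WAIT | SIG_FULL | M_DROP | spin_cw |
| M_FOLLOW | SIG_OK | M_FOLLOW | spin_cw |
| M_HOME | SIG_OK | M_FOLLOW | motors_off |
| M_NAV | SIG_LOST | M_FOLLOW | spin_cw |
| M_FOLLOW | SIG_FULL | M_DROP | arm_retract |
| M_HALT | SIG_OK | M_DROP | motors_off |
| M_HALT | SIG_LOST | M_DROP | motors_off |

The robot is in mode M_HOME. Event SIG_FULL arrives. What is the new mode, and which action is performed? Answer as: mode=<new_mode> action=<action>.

current mode = M_HOME; filter table to that mode:
  (M_HOME, SIG_FULL) → (M_HOME, spin_cw)  ← event matches
  (M_HOME, SIG_LOST) → (M_WAIT, motors_on)
  (M_HOME, SIG_OK) → (M_FOLLOW, motors_off)
event = SIG_FULL selects (M_HOME, spin_cw)

mode=M_HOME action=spin_cw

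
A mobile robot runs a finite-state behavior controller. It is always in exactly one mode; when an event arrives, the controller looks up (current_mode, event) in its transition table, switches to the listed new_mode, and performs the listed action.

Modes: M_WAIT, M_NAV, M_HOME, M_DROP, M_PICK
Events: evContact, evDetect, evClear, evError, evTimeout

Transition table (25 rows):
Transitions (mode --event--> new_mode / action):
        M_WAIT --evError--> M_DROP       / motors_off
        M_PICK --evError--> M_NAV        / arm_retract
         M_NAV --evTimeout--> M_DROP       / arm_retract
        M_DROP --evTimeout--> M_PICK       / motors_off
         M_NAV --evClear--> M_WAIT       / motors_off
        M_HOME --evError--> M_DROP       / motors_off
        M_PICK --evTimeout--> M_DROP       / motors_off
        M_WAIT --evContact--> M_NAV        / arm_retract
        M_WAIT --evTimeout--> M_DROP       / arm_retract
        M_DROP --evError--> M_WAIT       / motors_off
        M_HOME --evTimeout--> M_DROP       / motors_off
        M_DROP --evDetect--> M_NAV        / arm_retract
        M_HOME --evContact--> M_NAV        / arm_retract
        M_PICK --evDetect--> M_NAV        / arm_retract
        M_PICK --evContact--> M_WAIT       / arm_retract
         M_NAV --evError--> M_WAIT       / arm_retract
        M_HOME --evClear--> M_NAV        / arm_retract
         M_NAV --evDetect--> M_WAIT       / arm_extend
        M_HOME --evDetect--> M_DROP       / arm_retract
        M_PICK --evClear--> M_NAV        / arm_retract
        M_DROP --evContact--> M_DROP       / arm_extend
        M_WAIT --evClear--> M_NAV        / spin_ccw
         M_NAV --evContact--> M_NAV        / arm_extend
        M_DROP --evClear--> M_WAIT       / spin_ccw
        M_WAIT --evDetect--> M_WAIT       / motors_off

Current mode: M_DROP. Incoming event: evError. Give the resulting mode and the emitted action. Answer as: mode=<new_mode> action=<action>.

current mode = M_DROP; filter table to that mode:
  (M_DROP, evTimeout) → (M_PICK, motors_off)
  (M_DROP, evError) → (M_WAIT, motors_off)  ← event matches
  (M_DROP, evDetect) → (M_NAV, arm_retract)
  (M_DROP, evContact) → (M_DROP, arm_extend)
  (M_DROP, evClear) → (M_WAIT, spin_ccw)
event = evError selects (M_WAIT, motors_off)

mode=M_WAIT action=motors_off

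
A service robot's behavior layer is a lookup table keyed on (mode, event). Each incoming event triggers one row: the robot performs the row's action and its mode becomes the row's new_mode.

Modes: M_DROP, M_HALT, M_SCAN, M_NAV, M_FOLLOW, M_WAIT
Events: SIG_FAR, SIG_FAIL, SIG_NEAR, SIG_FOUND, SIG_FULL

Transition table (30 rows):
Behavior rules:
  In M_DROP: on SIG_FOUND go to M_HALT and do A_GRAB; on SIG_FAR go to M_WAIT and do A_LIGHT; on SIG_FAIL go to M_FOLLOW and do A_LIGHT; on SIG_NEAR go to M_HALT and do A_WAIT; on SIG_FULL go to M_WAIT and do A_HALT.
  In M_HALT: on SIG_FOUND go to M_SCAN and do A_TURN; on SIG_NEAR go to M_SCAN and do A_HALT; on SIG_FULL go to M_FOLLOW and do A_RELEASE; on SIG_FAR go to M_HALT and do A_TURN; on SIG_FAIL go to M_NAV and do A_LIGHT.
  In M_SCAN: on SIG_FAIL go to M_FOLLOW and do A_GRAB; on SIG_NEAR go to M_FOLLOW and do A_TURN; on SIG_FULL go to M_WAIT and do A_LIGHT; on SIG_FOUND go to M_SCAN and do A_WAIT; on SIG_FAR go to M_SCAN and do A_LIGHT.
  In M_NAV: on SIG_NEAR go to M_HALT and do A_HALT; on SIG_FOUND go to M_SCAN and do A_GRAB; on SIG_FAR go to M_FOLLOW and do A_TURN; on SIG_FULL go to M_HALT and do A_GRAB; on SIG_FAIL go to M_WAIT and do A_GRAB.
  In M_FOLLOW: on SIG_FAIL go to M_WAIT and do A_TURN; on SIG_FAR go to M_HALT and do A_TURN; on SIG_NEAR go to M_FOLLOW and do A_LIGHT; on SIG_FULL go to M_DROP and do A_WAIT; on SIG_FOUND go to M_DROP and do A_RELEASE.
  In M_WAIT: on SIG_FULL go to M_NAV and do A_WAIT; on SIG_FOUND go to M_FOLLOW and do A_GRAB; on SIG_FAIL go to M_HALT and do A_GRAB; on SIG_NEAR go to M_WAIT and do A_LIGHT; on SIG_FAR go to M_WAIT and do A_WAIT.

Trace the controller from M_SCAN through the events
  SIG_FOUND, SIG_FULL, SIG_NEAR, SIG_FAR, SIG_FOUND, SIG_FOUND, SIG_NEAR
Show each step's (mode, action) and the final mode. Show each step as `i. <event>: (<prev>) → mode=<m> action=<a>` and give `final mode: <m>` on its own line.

1. SIG_FOUND: (M_SCAN) → mode=M_SCAN action=A_WAIT
2. SIG_FULL: (M_SCAN) → mode=M_WAIT action=A_LIGHT
3. SIG_NEAR: (M_WAIT) → mode=M_WAIT action=A_LIGHT
4. SIG_FAR: (M_WAIT) → mode=M_WAIT action=A_WAIT
5. SIG_FOUND: (M_WAIT) → mode=M_FOLLOW action=A_GRAB
6. SIG_FOUND: (M_FOLLOW) → mode=M_DROP action=A_RELEASE
7. SIG_NEAR: (M_DROP) → mode=M_HALT action=A_WAIT

final mode: M_HALT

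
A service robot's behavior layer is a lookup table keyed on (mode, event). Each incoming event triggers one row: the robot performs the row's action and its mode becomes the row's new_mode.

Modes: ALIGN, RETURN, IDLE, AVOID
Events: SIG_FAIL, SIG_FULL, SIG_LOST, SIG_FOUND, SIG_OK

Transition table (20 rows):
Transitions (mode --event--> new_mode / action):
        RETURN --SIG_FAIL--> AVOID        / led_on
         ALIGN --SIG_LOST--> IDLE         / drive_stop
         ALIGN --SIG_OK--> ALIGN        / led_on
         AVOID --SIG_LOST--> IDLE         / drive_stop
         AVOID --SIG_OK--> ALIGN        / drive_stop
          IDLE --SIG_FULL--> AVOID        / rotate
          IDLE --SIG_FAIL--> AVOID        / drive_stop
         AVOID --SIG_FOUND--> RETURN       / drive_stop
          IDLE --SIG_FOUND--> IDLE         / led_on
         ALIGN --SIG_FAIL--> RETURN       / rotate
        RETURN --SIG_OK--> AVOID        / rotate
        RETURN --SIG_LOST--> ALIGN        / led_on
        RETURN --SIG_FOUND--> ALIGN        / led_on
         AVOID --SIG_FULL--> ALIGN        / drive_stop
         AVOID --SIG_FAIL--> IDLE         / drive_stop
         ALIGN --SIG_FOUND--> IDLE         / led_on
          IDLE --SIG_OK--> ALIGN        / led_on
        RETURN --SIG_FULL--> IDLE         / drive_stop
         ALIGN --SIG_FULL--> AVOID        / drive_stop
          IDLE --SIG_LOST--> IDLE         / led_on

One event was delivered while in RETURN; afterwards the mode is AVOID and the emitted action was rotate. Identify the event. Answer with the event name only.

try SIG_FAIL: (RETURN, SIG_FAIL) → (AVOID, led_on)
try SIG_FULL: (RETURN, SIG_FULL) → (IDLE, drive_stop)
try SIG_LOST: (RETURN, SIG_LOST) → (ALIGN, led_on)
try SIG_FOUND: (RETURN, SIG_FOUND) → (ALIGN, led_on)
try SIG_OK: (RETURN, SIG_OK) → (AVOID, rotate)  ← matches

SIG_OK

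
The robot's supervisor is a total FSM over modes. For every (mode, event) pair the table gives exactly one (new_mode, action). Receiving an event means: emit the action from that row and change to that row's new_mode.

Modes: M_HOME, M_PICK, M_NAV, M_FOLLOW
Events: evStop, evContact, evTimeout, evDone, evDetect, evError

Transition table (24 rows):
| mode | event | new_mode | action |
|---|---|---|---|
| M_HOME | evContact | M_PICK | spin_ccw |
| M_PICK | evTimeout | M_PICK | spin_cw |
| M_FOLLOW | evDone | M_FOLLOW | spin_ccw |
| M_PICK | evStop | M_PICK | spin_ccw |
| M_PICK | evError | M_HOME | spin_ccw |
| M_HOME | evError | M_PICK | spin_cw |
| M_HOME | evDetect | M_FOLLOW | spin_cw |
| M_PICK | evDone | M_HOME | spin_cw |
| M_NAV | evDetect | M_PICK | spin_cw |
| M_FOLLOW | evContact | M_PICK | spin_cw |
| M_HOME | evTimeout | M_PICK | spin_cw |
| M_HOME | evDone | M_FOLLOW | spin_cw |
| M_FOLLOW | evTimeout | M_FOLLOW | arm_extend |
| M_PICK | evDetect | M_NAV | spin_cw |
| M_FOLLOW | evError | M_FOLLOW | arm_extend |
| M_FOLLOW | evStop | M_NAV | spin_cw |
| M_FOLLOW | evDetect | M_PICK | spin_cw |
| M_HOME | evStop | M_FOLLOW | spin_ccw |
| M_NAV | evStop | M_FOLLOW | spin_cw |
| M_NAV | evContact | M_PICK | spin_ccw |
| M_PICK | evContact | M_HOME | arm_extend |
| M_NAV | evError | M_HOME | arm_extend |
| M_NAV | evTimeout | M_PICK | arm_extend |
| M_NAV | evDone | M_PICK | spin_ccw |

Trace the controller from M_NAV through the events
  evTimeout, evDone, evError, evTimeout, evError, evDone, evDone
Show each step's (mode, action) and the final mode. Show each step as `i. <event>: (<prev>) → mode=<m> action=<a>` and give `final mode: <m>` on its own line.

final mode: M_FOLLOW

1. evTimeout: (M_NAV) → mode=M_PICK action=arm_extend
2. evDone: (M_PICK) → mode=M_HOME action=spin_cw
3. evError: (M_HOME) → mode=M_PICK action=spin_cw
4. evTimeout: (M_PICK) → mode=M_PICK action=spin_cw
5. evError: (M_PICK) → mode=M_HOME action=spin_ccw
6. evDone: (M_HOME) → mode=M_FOLLOW action=spin_cw
7. evDone: (M_FOLLOW) → mode=M_FOLLOW action=spin_ccw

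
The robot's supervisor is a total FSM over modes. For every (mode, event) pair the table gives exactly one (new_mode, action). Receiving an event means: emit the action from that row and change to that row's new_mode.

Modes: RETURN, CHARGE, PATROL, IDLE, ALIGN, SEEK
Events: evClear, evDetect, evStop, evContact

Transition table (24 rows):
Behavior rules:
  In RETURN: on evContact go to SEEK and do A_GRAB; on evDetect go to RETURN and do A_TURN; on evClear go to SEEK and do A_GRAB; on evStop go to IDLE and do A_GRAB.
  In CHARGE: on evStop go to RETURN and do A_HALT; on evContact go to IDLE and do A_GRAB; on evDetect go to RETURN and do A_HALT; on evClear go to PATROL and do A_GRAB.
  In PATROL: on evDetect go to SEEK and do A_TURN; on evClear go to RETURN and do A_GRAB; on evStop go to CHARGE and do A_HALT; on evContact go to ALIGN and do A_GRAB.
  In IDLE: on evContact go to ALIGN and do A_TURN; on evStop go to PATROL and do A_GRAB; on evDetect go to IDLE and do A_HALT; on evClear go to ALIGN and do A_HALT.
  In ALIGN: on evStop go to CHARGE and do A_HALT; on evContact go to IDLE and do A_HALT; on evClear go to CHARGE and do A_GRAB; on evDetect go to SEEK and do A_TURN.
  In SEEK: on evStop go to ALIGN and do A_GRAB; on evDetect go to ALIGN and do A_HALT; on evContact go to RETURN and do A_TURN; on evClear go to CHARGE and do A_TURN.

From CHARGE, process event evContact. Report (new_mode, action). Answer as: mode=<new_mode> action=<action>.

current mode = CHARGE; filter table to that mode:
  (CHARGE, evStop) → (RETURN, A_HALT)
  (CHARGE, evContact) → (IDLE, A_GRAB)  ← event matches
  (CHARGE, evDetect) → (RETURN, A_HALT)
  (CHARGE, evClear) → (PATROL, A_GRAB)
event = evContact selects (IDLE, A_GRAB)

mode=IDLE action=A_GRAB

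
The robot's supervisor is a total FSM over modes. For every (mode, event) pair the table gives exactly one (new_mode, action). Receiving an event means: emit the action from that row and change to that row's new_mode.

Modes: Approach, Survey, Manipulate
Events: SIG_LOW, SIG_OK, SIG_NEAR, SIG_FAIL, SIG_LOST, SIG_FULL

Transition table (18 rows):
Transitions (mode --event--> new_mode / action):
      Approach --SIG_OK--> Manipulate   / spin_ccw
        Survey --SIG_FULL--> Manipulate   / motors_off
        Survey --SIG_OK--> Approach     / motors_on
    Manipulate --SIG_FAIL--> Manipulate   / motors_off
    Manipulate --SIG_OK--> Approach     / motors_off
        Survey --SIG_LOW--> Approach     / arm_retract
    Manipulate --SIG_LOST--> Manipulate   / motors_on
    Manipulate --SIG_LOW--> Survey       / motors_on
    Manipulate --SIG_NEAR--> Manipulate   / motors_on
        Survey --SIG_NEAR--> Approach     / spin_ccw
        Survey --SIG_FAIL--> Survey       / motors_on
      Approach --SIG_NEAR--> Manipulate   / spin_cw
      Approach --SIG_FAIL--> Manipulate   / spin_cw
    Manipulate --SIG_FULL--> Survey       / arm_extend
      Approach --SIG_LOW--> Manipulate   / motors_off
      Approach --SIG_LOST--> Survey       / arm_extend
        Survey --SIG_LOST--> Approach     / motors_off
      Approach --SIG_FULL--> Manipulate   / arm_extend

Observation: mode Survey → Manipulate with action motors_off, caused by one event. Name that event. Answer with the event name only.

try SIG_LOW: (Survey, SIG_LOW) → (Approach, arm_retract)
try SIG_OK: (Survey, SIG_OK) → (Approach, motors_on)
try SIG_NEAR: (Survey, SIG_NEAR) → (Approach, spin_ccw)
try SIG_FAIL: (Survey, SIG_FAIL) → (Survey, motors_on)
try SIG_LOST: (Survey, SIG_LOST) → (Approach, motors_off)
try SIG_FULL: (Survey, SIG_FULL) → (Manipulate, motors_off)  ← matches

SIG_FULL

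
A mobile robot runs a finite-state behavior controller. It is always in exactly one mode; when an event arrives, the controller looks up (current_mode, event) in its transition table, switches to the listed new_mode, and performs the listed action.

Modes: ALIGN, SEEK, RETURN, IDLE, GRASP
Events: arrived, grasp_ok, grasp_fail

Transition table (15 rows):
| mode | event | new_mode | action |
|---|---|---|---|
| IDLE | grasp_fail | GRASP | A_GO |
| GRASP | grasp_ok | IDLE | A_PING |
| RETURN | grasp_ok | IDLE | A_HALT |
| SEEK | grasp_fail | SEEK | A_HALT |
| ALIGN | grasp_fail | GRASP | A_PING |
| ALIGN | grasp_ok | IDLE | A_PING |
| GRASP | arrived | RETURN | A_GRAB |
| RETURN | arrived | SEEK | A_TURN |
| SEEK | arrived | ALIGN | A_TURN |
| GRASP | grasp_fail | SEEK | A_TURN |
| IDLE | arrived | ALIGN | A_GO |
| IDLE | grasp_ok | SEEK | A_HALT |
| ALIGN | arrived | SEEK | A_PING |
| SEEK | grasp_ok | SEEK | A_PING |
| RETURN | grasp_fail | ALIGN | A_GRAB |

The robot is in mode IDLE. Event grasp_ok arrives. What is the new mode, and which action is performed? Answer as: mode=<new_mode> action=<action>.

current mode = IDLE; filter table to that mode:
  (IDLE, grasp_fail) → (GRASP, A_GO)
  (IDLE, arrived) → (ALIGN, A_GO)
  (IDLE, grasp_ok) → (SEEK, A_HALT)  ← event matches
event = grasp_ok selects (SEEK, A_HALT)

mode=SEEK action=A_HALT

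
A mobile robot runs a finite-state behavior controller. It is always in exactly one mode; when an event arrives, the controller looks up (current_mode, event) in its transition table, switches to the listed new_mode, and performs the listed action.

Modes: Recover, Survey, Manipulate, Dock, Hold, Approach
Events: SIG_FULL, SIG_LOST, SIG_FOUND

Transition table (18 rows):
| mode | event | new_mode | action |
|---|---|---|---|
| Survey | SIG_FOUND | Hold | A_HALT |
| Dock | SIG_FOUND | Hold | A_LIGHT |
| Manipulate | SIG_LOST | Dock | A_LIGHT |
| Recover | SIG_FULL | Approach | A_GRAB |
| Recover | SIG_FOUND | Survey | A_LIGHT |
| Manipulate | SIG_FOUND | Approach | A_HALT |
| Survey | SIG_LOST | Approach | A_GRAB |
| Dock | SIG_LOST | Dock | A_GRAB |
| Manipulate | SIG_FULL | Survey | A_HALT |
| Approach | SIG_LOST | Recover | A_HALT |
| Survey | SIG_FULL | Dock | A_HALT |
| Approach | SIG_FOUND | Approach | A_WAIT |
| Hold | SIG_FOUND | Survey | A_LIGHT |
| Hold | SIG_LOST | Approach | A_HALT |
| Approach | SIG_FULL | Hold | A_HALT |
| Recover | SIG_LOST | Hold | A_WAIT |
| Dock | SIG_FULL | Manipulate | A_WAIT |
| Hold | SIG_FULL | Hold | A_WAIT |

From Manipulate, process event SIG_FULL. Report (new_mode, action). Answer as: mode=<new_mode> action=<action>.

mode=Survey action=A_HALT

current mode = Manipulate; filter table to that mode:
  (Manipulate, SIG_LOST) → (Dock, A_LIGHT)
  (Manipulate, SIG_FOUND) → (Approach, A_HALT)
  (Manipulate, SIG_FULL) → (Survey, A_HALT)  ← event matches
event = SIG_FULL selects (Survey, A_HALT)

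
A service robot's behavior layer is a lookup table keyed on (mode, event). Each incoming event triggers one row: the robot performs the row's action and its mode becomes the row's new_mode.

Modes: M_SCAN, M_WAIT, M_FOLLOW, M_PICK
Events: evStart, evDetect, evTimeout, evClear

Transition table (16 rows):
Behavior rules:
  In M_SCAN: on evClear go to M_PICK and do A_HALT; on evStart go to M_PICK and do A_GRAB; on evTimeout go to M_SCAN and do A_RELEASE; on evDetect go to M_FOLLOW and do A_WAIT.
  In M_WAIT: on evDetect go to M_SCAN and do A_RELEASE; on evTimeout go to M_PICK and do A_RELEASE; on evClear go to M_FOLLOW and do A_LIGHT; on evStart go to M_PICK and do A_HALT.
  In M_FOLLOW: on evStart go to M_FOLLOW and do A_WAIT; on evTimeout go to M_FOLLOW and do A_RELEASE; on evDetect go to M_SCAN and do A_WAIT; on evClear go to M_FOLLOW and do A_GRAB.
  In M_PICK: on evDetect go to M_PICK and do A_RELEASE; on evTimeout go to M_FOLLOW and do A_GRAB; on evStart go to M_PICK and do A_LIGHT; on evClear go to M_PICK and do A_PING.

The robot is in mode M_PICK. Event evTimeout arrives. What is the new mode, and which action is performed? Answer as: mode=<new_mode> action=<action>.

mode=M_FOLLOW action=A_GRAB

current mode = M_PICK; filter table to that mode:
  (M_PICK, evDetect) → (M_PICK, A_RELEASE)
  (M_PICK, evTimeout) → (M_FOLLOW, A_GRAB)  ← event matches
  (M_PICK, evStart) → (M_PICK, A_LIGHT)
  (M_PICK, evClear) → (M_PICK, A_PING)
event = evTimeout selects (M_FOLLOW, A_GRAB)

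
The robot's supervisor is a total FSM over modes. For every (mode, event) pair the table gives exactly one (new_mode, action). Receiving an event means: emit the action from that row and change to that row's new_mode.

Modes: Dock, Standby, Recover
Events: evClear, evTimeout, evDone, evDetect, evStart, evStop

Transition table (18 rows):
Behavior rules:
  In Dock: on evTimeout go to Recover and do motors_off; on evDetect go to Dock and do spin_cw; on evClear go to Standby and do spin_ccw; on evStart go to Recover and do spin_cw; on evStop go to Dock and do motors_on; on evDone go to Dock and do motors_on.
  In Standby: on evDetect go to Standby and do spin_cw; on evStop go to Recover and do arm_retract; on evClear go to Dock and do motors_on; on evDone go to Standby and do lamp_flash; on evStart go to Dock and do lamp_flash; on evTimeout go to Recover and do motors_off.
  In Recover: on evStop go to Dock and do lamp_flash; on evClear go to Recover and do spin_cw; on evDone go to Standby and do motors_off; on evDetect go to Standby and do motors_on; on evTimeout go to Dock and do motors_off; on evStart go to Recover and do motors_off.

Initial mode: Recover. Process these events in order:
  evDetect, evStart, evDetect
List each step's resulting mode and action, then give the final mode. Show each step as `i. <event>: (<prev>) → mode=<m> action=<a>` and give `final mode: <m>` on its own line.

1. evDetect: (Recover) → mode=Standby action=motors_on
2. evStart: (Standby) → mode=Dock action=lamp_flash
3. evDetect: (Dock) → mode=Dock action=spin_cw

final mode: Dock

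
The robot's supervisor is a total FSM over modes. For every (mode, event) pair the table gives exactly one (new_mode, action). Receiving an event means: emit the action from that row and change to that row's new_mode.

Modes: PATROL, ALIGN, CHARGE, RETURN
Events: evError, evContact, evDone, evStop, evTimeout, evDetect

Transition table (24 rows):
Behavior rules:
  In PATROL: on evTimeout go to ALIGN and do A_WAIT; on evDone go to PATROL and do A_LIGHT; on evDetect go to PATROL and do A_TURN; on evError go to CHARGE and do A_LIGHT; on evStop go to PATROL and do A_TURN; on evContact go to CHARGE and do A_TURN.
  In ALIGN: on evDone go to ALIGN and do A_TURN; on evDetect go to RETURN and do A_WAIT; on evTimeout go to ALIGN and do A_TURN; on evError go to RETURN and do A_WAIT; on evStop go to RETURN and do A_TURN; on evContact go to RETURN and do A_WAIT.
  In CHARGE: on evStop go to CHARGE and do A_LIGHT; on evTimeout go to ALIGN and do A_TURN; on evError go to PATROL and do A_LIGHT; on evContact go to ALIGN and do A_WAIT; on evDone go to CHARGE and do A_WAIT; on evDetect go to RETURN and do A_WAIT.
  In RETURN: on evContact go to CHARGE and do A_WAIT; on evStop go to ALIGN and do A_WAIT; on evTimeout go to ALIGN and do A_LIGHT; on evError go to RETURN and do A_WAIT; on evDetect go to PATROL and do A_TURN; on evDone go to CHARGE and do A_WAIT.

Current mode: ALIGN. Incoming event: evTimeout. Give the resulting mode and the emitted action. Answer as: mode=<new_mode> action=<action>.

current mode = ALIGN; filter table to that mode:
  (ALIGN, evDone) → (ALIGN, A_TURN)
  (ALIGN, evDetect) → (RETURN, A_WAIT)
  (ALIGN, evTimeout) → (ALIGN, A_TURN)  ← event matches
  (ALIGN, evError) → (RETURN, A_WAIT)
  (ALIGN, evStop) → (RETURN, A_TURN)
  (ALIGN, evContact) → (RETURN, A_WAIT)
event = evTimeout selects (ALIGN, A_TURN)

mode=ALIGN action=A_TURN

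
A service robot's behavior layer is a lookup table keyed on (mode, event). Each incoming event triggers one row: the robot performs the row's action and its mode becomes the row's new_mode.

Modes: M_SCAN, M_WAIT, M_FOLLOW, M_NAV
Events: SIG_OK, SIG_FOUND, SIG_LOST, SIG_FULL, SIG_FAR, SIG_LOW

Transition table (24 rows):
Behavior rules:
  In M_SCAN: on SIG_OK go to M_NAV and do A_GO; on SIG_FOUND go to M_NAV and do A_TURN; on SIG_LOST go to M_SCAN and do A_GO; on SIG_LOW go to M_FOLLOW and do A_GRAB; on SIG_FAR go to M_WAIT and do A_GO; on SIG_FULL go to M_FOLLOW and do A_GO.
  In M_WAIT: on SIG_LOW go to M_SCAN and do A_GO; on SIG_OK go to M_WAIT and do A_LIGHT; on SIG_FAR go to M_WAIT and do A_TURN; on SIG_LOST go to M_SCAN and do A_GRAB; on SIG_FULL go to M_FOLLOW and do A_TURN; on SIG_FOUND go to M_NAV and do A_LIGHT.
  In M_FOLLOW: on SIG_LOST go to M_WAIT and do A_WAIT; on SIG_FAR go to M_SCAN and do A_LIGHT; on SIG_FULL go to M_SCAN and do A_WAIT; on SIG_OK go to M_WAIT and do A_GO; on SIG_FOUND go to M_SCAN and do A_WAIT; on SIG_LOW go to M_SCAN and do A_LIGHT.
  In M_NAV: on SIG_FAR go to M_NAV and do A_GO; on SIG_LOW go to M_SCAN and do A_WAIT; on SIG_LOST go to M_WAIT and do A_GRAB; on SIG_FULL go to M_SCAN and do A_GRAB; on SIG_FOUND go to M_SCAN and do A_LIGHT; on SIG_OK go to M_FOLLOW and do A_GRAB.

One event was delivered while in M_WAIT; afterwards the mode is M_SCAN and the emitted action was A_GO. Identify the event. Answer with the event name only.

try SIG_OK: (M_WAIT, SIG_OK) → (M_WAIT, A_LIGHT)
try SIG_FOUND: (M_WAIT, SIG_FOUND) → (M_NAV, A_LIGHT)
try SIG_LOST: (M_WAIT, SIG_LOST) → (M_SCAN, A_GRAB)
try SIG_FULL: (M_WAIT, SIG_FULL) → (M_FOLLOW, A_TURN)
try SIG_FAR: (M_WAIT, SIG_FAR) → (M_WAIT, A_TURN)
try SIG_LOW: (M_WAIT, SIG_LOW) → (M_SCAN, A_GO)  ← matches

SIG_LOW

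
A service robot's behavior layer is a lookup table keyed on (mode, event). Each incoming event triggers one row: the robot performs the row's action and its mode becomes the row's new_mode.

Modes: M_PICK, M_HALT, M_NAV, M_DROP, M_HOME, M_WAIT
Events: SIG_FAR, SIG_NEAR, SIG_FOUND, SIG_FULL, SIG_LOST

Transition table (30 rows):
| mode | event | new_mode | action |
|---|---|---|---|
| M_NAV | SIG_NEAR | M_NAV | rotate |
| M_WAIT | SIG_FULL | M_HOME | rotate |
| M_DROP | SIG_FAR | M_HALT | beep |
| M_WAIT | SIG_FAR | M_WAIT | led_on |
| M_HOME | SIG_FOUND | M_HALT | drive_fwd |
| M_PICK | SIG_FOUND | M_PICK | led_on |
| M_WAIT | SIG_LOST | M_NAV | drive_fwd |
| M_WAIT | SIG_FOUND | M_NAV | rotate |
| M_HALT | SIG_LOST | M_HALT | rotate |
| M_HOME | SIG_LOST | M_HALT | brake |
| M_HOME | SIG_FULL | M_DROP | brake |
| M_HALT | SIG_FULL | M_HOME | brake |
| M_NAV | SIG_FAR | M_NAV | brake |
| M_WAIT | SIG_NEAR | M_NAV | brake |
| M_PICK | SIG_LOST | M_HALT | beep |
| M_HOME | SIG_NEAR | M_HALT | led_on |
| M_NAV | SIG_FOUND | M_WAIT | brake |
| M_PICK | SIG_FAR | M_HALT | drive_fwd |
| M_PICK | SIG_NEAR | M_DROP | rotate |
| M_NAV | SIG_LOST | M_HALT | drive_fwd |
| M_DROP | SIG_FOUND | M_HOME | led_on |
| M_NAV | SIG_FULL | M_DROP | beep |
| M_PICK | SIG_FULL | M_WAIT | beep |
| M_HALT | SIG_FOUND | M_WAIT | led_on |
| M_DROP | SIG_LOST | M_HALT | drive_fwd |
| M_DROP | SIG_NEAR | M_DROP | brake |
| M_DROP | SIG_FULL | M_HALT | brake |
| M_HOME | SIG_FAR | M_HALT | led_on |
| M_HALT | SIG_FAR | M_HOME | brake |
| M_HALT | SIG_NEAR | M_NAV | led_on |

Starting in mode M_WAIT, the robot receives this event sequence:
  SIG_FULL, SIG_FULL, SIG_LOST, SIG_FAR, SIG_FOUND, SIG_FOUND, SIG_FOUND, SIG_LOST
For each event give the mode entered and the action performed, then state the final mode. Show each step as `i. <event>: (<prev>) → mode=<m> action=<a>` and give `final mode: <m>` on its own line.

1. SIG_FULL: (M_WAIT) → mode=M_HOME action=rotate
2. SIG_FULL: (M_HOME) → mode=M_DROP action=brake
3. SIG_LOST: (M_DROP) → mode=M_HALT action=drive_fwd
4. SIG_FAR: (M_HALT) → mode=M_HOME action=brake
5. SIG_FOUND: (M_HOME) → mode=M_HALT action=drive_fwd
6. SIG_FOUND: (M_HALT) → mode=M_WAIT action=led_on
7. SIG_FOUND: (M_WAIT) → mode=M_NAV action=rotate
8. SIG_LOST: (M_NAV) → mode=M_HALT action=drive_fwd

final mode: M_HALT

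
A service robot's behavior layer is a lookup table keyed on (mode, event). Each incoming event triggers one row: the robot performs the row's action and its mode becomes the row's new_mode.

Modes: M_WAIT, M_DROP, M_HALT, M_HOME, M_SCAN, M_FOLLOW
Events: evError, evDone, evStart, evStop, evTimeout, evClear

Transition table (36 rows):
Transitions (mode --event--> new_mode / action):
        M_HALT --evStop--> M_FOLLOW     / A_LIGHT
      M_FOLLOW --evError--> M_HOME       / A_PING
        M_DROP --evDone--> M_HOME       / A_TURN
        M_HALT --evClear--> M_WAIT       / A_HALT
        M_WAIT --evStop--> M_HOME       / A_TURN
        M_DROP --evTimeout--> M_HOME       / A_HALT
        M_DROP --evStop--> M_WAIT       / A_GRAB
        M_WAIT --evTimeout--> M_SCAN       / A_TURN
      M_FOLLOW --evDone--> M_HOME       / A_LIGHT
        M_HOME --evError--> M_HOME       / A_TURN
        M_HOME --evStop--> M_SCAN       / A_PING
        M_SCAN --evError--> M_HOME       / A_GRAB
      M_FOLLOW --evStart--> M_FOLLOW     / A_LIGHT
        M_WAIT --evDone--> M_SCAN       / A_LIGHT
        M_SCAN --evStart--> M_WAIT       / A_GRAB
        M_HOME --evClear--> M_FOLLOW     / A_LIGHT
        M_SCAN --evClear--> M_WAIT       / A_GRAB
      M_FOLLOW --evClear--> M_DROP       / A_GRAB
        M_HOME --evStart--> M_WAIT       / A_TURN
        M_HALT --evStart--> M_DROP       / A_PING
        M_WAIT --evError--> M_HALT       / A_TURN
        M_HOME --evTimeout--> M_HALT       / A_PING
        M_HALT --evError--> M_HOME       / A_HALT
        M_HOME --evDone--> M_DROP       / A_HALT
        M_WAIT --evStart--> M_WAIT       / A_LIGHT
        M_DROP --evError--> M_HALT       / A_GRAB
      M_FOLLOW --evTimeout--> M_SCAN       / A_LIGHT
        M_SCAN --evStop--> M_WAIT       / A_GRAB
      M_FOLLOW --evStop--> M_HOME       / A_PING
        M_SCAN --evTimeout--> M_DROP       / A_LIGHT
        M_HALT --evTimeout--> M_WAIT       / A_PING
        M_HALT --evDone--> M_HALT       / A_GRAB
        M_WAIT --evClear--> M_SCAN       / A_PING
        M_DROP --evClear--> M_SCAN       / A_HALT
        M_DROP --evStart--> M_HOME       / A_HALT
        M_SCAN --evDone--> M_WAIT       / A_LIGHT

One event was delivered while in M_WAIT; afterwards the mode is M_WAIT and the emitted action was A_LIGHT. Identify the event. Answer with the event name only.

evStart

try evError: (M_WAIT, evError) → (M_HALT, A_TURN)
try evDone: (M_WAIT, evDone) → (M_SCAN, A_LIGHT)
try evStart: (M_WAIT, evStart) → (M_WAIT, A_LIGHT)  ← matches
try evStop: (M_WAIT, evStop) → (M_HOME, A_TURN)
try evTimeout: (M_WAIT, evTimeout) → (M_SCAN, A_TURN)
try evClear: (M_WAIT, evClear) → (M_SCAN, A_PING)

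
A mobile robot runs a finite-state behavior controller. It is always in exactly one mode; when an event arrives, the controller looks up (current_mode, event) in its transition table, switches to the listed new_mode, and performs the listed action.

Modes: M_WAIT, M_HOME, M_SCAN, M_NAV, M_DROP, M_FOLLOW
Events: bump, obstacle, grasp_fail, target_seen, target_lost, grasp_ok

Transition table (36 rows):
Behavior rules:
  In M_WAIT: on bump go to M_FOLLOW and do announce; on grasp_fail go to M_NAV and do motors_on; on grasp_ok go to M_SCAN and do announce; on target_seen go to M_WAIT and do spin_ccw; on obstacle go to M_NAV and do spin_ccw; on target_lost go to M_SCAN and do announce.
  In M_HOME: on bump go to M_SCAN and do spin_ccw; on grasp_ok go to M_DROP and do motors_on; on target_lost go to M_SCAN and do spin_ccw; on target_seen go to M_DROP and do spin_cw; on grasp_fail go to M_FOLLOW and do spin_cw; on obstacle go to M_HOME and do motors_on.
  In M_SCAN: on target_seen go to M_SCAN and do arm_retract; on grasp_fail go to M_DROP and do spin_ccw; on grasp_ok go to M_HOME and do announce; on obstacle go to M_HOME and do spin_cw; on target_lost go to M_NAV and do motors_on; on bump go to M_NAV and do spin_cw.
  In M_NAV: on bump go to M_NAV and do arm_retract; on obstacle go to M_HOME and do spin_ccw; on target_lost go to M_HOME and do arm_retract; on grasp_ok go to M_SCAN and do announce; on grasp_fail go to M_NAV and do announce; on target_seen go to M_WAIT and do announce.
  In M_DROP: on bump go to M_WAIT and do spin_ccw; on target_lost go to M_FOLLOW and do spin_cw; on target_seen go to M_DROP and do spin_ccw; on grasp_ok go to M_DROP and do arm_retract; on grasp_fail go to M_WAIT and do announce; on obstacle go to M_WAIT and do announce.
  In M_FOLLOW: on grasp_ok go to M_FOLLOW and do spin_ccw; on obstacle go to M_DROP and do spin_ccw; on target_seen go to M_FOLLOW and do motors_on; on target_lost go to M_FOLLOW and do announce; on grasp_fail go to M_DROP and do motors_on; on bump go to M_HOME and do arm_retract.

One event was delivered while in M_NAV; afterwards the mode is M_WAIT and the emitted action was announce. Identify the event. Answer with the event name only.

target_seen

try bump: (M_NAV, bump) → (M_NAV, arm_retract)
try obstacle: (M_NAV, obstacle) → (M_HOME, spin_ccw)
try grasp_fail: (M_NAV, grasp_fail) → (M_NAV, announce)
try target_seen: (M_NAV, target_seen) → (M_WAIT, announce)  ← matches
try target_lost: (M_NAV, target_lost) → (M_HOME, arm_retract)
try grasp_ok: (M_NAV, grasp_ok) → (M_SCAN, announce)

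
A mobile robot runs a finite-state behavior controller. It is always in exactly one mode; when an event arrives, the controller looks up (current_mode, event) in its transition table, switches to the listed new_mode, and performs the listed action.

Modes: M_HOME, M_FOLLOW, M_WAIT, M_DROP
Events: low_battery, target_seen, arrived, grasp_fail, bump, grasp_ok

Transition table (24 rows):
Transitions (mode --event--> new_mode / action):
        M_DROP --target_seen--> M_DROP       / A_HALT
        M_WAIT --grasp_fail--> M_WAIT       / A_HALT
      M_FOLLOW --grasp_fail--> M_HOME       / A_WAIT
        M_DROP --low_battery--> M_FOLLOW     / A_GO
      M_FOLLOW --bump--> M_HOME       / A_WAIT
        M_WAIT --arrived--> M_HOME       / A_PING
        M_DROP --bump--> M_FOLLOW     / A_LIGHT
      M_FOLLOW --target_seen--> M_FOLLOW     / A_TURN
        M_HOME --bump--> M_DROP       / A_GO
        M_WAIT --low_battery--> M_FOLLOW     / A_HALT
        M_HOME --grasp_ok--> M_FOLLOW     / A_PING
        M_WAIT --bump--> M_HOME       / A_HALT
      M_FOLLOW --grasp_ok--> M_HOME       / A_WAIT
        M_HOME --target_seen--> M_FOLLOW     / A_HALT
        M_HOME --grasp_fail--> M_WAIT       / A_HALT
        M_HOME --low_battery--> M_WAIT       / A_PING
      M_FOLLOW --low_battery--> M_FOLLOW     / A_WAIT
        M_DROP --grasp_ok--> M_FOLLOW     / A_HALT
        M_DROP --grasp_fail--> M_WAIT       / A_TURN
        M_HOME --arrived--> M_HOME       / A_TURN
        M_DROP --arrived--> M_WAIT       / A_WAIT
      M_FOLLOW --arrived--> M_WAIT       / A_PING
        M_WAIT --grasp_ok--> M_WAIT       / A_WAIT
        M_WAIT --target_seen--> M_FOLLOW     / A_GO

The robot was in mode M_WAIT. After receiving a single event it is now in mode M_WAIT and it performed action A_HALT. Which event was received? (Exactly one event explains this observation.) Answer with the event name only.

try low_battery: (M_WAIT, low_battery) → (M_FOLLOW, A_HALT)
try target_seen: (M_WAIT, target_seen) → (M_FOLLOW, A_GO)
try arrived: (M_WAIT, arrived) → (M_HOME, A_PING)
try grasp_fail: (M_WAIT, grasp_fail) → (M_WAIT, A_HALT)  ← matches
try bump: (M_WAIT, bump) → (M_HOME, A_HALT)
try grasp_ok: (M_WAIT, grasp_ok) → (M_WAIT, A_WAIT)

grasp_fail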